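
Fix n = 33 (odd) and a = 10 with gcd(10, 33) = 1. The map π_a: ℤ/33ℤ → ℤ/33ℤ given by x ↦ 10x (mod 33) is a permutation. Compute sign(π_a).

-1

Trace 10: π^k(10) = [10, 1] for k=0..1.
Cycle lengths of π_10 on ℤ/33ℤ: [2, 2, 2, 2, 2, 2, 2, 2, 2, 2, 2, 2, 2, 2, 2, 1, 1, 1]; 18 cycles in total.
18 cycles on 33: each ℓ→(−1)^(ℓ−1), product (−1)^15 = -1.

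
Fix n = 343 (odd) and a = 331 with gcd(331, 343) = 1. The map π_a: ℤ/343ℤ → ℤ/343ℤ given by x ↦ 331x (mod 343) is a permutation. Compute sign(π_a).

Orbit of 340 under x↦331x: [340, 36, 254, 39, 218, 128, 179]… (length divides ord_343(331)).
π_331 has 7 disjoint cycles with lengths [147, 147, 21, 21, 3, 3, 1] on {0,…,342}.
343 − 7 = 336 transpositions; sign(π) = (−1)^336 = +1.
Check: (331/343) = +1 by Zolotarev.

+1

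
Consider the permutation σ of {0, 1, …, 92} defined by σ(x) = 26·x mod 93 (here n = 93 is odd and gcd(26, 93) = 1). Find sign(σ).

Trace 1: π^k(1) = [1, 26, 25, 92, 67, 68] for k=0..5.
Decompose π into cycles: lengths [6, 6, 6, 6, 6, 6, 6, 6, 6, 6, 6, 6, 6, 6, 6, 2, 1] (17 cycles, including the fixed point 0).
With 17 cycles on 93 points, sign = (−1)^{93−17} = +1.
Check: (26/93) = +1 by Zolotarev.

+1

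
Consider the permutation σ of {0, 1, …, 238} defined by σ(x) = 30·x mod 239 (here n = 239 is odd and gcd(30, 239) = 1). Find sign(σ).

+1

Start at x=170: 170 → 81 → 40 → 5 → 150 → 198 → 204 → … (one orbit).
Cycle lengths of π_30 on ℤ/239ℤ: [119, 119, 1]; 3 cycles in total.
3 cycles on 239: each ℓ→(−1)^(ℓ−1), product (−1)^236 = +1.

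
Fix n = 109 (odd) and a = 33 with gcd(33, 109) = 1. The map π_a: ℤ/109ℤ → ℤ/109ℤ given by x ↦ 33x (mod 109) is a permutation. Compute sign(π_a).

Orbit of 76 under x↦33x: [76, 1, 33, 108]… (length divides ord_109(33)).
Decompose π into cycles: lengths [4, 4, 4, 4, 4, 4, 4, 4, 4, 4, 4, 4, 4, 4, 4, 4, 4, 4, 4, 4, 4, 4, 4, 4, 4, 4, 4, 1] (28 cycles, including the fixed point 0).
n − c = 109 − 28 = 81; sign = (−1)^81 = -1.
The Jacobi symbol (33|109) = -1 (Zolotarev) agrees.

-1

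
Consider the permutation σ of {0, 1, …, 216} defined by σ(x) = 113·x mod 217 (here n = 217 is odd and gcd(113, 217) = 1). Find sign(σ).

+1

Start at x=204: 204 → 50 → 8 → 36 → 162 → 78 → 134 → … (one orbit).
Cycle lengths of π_113 on ℤ/217ℤ: [15, 15, 15, 15, 15, 15, 15, 15, 15, 15, 15, 15, 15, 15, 1, 1, 1, 1, 1, 1, 1]; 21 cycles in total.
n − c = 217 − 21 = 196; sign = (−1)^196 = +1.
Via Zolotarev, sign(π_{113}) = (113|217) = +1.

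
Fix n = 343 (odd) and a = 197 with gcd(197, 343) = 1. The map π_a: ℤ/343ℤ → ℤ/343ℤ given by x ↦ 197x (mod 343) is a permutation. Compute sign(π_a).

Start at x=50: 50 → 246 → 99 → 295 → 148 → 1 → 197 → 50 (one orbit).
π_197 has 91 disjoint cycles with lengths [7, 7, 7, 7, 7, 7, 7, 7, 7, 7, 7, 7, 7, 7, 7, 7, 7, 7, 7, 7, 7, 7, 7, 7, 7, 7, 7, 7, 7, 7, 7, 7, 7, 7, 7, 7, 7, 7, 7, 7, 7, 7, 1, 1, 1, 1, 1, 1, 1, 1, 1, 1, 1, 1, 1, 1, 1, 1, 1, 1, 1, 1, 1, 1, 1, 1, 1, 1, 1, 1, 1, 1, 1, 1, 1, 1, 1, 1, 1, 1, 1, 1, 1, 1, 1, 1, 1, 1, 1, 1, 1] on {0,…,342}.
n − c = 343 − 91 = 252; sign = (−1)^252 = +1.
Via Zolotarev, sign(π_{197}) = (197|343) = +1.

+1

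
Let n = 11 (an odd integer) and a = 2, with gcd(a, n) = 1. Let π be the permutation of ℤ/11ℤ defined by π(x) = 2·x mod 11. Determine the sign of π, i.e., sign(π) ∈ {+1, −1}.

-1

Orbit of 4 under x↦2x: [4, 8, 5, 10, 9, 7, 3]… (length divides ord_11(2)).
The orbit structure of x ↦ 2x mod 11: 2 orbits of sizes [10, 1].
Σ(ℓ_i−1) = 11−2 = 9; sign = (−1)^9 = -1.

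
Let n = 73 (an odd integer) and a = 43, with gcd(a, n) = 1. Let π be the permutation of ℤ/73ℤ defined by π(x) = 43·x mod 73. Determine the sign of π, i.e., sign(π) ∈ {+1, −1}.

Orbit of 27 under x↦43x: [27, 66, 64, 51, 3, 56, 72]… (length divides ord_73(43)).
Decompose π into cycles: lengths [24, 24, 24, 1] (4 cycles, including the fixed point 0).
Σ(ℓ_i−1) = 73−4 = 69; sign = (−1)^69 = -1.
Check: (43/73) = -1 by Zolotarev.

-1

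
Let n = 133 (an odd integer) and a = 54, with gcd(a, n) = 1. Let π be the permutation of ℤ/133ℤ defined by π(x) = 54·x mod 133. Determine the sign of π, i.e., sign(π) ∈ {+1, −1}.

Orbit of 4 under x↦54x: [4, 83, 93, 101, 1, 54, 123]… (length divides ord_133(54)).
Decompose π into cycles: lengths [18, 18, 18, 18, 18, 18, 9, 9, 6, 1] (10 cycles, including the fixed point 0).
Σ(ℓ_i−1) = 133−10 = 123; sign = (−1)^123 = -1.
Via Zolotarev, sign(π_{54}) = (54|133) = -1.

-1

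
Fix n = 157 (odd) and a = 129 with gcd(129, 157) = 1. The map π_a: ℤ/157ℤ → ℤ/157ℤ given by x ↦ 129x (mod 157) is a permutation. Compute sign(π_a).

-1

Start at x=28: 28 → 1 → 129 → 156 → 28 (one orbit).
Cycle lengths of π_129 on ℤ/157ℤ: [4, 4, 4, 4, 4, 4, 4, 4, 4, 4, 4, 4, 4, 4, 4, 4, 4, 4, 4, 4, 4, 4, 4, 4, 4, 4, 4, 4, 4, 4, 4, 4, 4, 4, 4, 4, 4, 4, 4, 1]; 40 cycles in total.
40 cycles on 157: each ℓ→(−1)^(ℓ−1), product (−1)^117 = -1.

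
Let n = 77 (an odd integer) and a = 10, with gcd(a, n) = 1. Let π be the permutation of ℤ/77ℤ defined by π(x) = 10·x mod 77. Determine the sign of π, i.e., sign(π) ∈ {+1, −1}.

Start at x=54: 54 → 1 → 10 → 23 → 76 → 67 → 54 (one orbit).
The orbit structure of x ↦ 10x mod 77: 17 orbits of sizes [6, 6, 6, 6, 6, 6, 6, 6, 6, 6, 6, 2, 2, 2, 2, 2, 1].
With 17 cycles on 77 points, sign = (−1)^{77−17} = +1.
(10|77)_J = +1 (Zolotarev's lemma cross-check).

+1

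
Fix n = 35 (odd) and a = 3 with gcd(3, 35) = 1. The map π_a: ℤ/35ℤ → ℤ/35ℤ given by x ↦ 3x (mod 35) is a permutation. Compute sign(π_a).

+1

Trace 4: π^k(4) = [4, 12, 1, 3, 9, 27, 11] for k=0..6.
Decompose π into cycles: lengths [12, 12, 6, 4, 1] (5 cycles, including the fixed point 0).
With 5 cycles on 35 points, sign = (−1)^{35−5} = +1.
(3|35)_J = +1 (Zolotarev's lemma cross-check).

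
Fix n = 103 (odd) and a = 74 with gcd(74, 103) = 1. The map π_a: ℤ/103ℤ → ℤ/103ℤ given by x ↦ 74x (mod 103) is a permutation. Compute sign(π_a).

Orbit of 11 under x↦74x: [11, 93, 84, 36, 89, 97, 71]… (length divides ord_103(74)).
Cycle lengths of π_74 on ℤ/103ℤ: [102, 1]; 2 cycles in total.
n − c = 103 − 2 = 101; sign = (−1)^101 = -1.
The Jacobi symbol (74|103) = -1 (Zolotarev) agrees.

-1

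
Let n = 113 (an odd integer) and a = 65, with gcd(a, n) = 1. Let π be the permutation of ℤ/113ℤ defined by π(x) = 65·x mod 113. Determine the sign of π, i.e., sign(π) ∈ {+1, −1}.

Orbit of 112 under x↦65x: [112, 48, 69, 78, 98, 42, 18]… (length divides ord_113(65)).
8 cycles of lengths [16, 16, 16, 16, 16, 16, 16, 1].
sign(π) = (−1)^{n − #cycles} = (−1)^{113−8} = (−1)^105 = -1.
Zolotarev: (65|113) = -1, matching the cycle-count sign.

-1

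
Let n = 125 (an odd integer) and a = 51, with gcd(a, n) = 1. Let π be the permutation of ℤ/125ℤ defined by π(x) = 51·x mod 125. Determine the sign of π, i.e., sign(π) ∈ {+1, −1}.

Start at x=26: 26 → 76 → 1 → 51 → 101 → 26 (one orbit).
π_51 has 45 disjoint cycles with lengths [5, 5, 5, 5, 5, 5, 5, 5, 5, 5, 5, 5, 5, 5, 5, 5, 5, 5, 5, 5, 1, 1, 1, 1, 1, 1, 1, 1, 1, 1, 1, 1, 1, 1, 1, 1, 1, 1, 1, 1, 1, 1, 1, 1, 1] on {0,…,124}.
n − c = 125 − 45 = 80; sign = (−1)^80 = +1.

+1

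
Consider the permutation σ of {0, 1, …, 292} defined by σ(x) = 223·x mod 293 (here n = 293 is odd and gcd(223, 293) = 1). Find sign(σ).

Trace 17: π^k(17) = [17, 275, 88, 286, 197, 274, 158] for k=0..6.
The orbit structure of x ↦ 223x mod 293: 2 orbits of sizes [292, 1].
293 − 2 = 291 transpositions; sign(π) = (−1)^291 = -1.
The Jacobi symbol (223|293) = -1 (Zolotarev) agrees.

-1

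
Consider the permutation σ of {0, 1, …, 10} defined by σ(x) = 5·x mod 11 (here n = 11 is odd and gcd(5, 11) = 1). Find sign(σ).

+1

Start at x=9: 9 → 1 → 5 → 3 → 4 → 9 (one orbit).
π_5 has 3 disjoint cycles with lengths [5, 5, 1] on {0,…,10}.
11 − 3 = 8 transpositions; sign(π) = (−1)^8 = +1.
Check: (5/11) = +1 by Zolotarev.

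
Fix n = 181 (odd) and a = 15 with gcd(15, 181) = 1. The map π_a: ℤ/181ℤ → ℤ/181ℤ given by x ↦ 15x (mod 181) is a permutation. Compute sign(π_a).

+1

Start at x=117: 117 → 126 → 80 → 114 → 81 → 129 → 125 → … (one orbit).
Cycle type of π: 45×4 + 1; total 5 cycles.
181 − 5 = 176 transpositions; sign(π) = (−1)^176 = +1.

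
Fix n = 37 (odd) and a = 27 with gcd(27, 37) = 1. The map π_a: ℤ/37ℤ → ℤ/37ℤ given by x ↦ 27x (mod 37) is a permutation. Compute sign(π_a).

+1

Orbit of 11 under x↦27x: [11, 1, 27, 26, 36, 10]… (length divides ord_37(27)).
The orbit structure of x ↦ 27x mod 37: 7 orbits of sizes [6, 6, 6, 6, 6, 6, 1].
n − c = 37 − 7 = 30; sign = (−1)^30 = +1.
Check: (27/37) = +1 by Zolotarev.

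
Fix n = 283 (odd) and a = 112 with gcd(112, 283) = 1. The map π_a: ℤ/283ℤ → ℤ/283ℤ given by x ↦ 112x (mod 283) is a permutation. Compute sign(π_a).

Trace 266: π^k(266) = [266, 77, 134, 9, 159, 262, 195] for k=0..6.
3 cycles of lengths [141, 141, 1].
Σ(ℓ_i−1) = 283−3 = 280; sign = (−1)^280 = +1.
The Jacobi symbol (112|283) = +1 (Zolotarev) agrees.

+1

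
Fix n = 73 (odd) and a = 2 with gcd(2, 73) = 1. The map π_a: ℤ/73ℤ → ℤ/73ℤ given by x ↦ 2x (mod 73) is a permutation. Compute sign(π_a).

Orbit of 16 under x↦2x: [16, 32, 64, 55, 37, 1, 2]… (length divides ord_73(2)).
π_2 has 9 disjoint cycles with lengths [9, 9, 9, 9, 9, 9, 9, 9, 1] on {0,…,72}.
9 cycles on 73: each ℓ→(−1)^(ℓ−1), product (−1)^64 = +1.
(2|73)_J = +1 (Zolotarev's lemma cross-check).

+1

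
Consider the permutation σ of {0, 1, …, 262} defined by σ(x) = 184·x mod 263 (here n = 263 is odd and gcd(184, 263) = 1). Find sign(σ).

Trace 133: π^k(133) = [133, 13, 25, 129, 66, 46, 48] for k=0..6.
Cycle type of π: 131×2 + 1; total 3 cycles.
With 3 cycles on 263 points, sign = (−1)^{263−3} = +1.
Via Zolotarev, sign(π_{184}) = (184|263) = +1.

+1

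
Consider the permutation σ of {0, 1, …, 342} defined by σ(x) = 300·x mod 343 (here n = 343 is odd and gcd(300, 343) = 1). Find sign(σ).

-1

Orbit of 169 under x↦300x: [169, 279, 8, 342, 43, 209, 274]… (length divides ord_343(300)).
The orbit structure of x ↦ 300x mod 343: 10 orbits of sizes [98, 98, 98, 14, 14, 14, 2, 2, 2, 1].
Σ(ℓ_i−1) = 343−10 = 333; sign = (−1)^333 = -1.
Zolotarev: (300|343) = -1, matching the cycle-count sign.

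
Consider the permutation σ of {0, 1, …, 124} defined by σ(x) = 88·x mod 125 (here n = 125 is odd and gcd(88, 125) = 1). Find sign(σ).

Orbit of 107 under x↦88x: [107, 41, 108, 4, 102, 101, 13]… (length divides ord_125(88)).
Cycle type of π: 100 + 20 + 4 + 1; total 4 cycles.
n − c = 125 − 4 = 121; sign = (−1)^121 = -1.
The Jacobi symbol (88|125) = -1 (Zolotarev) agrees.

-1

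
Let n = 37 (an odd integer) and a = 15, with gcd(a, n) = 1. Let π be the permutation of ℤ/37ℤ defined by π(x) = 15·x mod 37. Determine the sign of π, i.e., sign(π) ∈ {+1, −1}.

Trace 36: π^k(36) = [36, 22, 34, 29, 28, 13, 10] for k=0..6.
Decompose π into cycles: lengths [36, 1] (2 cycles, including the fixed point 0).
n − c = 37 − 2 = 35; sign = (−1)^35 = -1.

-1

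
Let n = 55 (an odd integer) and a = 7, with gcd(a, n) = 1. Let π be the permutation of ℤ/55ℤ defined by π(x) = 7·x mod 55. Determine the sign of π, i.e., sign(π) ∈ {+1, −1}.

Orbit of 34 under x↦7x: [34, 18, 16, 2, 14, 43, 26]… (length divides ord_55(7)).
The orbit structure of x ↦ 7x mod 55: 5 orbits of sizes [20, 20, 10, 4, 1].
n − c = 55 − 5 = 50; sign = (−1)^50 = +1.

+1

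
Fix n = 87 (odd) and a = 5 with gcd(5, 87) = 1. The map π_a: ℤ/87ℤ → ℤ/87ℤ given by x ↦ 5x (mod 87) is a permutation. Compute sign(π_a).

-1

Start at x=82: 82 → 62 → 49 → 71 → 7 → 35 → 1 → … (one orbit).
Decompose π into cycles: lengths [14, 14, 14, 14, 14, 14, 2, 1] (8 cycles, including the fixed point 0).
sign(π) = (−1)^{n − #cycles} = (−1)^{87−8} = (−1)^79 = -1.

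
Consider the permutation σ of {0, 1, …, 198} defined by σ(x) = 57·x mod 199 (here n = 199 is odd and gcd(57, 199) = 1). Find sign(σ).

Start at x=114: 114 → 130 → 47 → 92 → 70 → 10 → 172 → … (one orbit).
π_57 has 3 disjoint cycles with lengths [99, 99, 1] on {0,…,198}.
Σ(ℓ_i−1) = 199−3 = 196; sign = (−1)^196 = +1.
Via Zolotarev, sign(π_{57}) = (57|199) = +1.

+1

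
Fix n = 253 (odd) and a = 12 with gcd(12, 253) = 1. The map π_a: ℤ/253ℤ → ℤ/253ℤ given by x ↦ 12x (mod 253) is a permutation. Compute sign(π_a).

Orbit of 100 under x↦12x: [100, 188, 232, 1, 12, 144, 210]… (length divides ord_253(12)).
The orbit structure of x ↦ 12x mod 253: 33 orbits of sizes [11, 11, 11, 11, 11, 11, 11, 11, 11, 11, 11, 11, 11, 11, 11, 11, 11, 11, 11, 11, 11, 11, 1, 1, 1, 1, 1, 1, 1, 1, 1, 1, 1].
33 cycles on 253: each ℓ→(−1)^(ℓ−1), product (−1)^220 = +1.
The Jacobi symbol (12|253) = +1 (Zolotarev) agrees.

+1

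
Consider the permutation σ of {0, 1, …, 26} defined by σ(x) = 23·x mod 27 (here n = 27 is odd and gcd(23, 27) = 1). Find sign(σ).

Start at x=1: 1 → 23 → 16 → 17 → 13 → 2 → 19 → … (one orbit).
The orbit structure of x ↦ 23x mod 27: 4 orbits of sizes [18, 6, 2, 1].
sign(π) = (−1)^{n − #cycles} = (−1)^{27−4} = (−1)^23 = -1.
The Jacobi symbol (23|27) = -1 (Zolotarev) agrees.

-1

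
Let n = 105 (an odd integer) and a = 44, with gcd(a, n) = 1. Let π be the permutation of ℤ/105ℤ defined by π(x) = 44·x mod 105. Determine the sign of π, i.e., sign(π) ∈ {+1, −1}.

Orbit of 44 under x↦44x: [44, 46, 29, 16, 74, 1]… (length divides ord_105(44)).
Cycle type of π: 6×14 + 3×2 + 2×7 + 1; total 24 cycles.
24 cycles on 105: each ℓ→(−1)^(ℓ−1), product (−1)^81 = -1.

-1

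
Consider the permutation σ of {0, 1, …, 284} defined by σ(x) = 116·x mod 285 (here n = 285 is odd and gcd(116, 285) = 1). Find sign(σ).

+1

Start at x=16: 16 → 146 → 121 → 71 → 256 → 56 → 226 → … (one orbit).
The orbit structure of x ↦ 116x mod 285: 25 orbits of sizes [18, 18, 18, 18, 18, 18, 18, 18, 18, 18, 18, 18, 18, 18, 18, 2, 2, 2, 2, 2, 1, 1, 1, 1, 1].
With 25 cycles on 285 points, sign = (−1)^{285−25} = +1.
Check: (116/285) = +1 by Zolotarev.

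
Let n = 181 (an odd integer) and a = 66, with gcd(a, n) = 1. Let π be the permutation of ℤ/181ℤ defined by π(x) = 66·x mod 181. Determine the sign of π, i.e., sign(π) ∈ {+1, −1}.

Start at x=79: 79 → 146 → 43 → 123 → 154 → 28 → 38 → … (one orbit).
The orbit structure of x ↦ 66x mod 181: 2 orbits of sizes [180, 1].
Σ(ℓ_i−1) = 181−2 = 179; sign = (−1)^179 = -1.

-1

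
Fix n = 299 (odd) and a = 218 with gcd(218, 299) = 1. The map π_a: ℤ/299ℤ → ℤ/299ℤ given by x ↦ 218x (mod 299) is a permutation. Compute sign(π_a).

Start at x=269: 269 → 38 → 211 → 251 → 1 → 218 → 282 → … (one orbit).
The orbit structure of x ↦ 218x mod 299: 8 orbits of sizes [66, 66, 66, 66, 22, 6, 6, 1].
sign(π) = (−1)^{n − #cycles} = (−1)^{299−8} = (−1)^291 = -1.
The Jacobi symbol (218|299) = -1 (Zolotarev) agrees.

-1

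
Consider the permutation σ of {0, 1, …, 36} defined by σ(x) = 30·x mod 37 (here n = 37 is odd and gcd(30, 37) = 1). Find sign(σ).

+1

Start at x=16: 16 → 36 → 7 → 25 → 10 → 4 → 9 → … (one orbit).
Decompose π into cycles: lengths [18, 18, 1] (3 cycles, including the fixed point 0).
n − c = 37 − 3 = 34; sign = (−1)^34 = +1.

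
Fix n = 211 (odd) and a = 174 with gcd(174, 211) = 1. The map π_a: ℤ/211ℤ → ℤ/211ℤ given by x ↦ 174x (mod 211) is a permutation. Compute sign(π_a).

-1

Trace 166: π^k(166) = [166, 188, 7, 163, 88, 120, 202] for k=0..6.
The orbit structure of x ↦ 174x mod 211: 2 orbits of sizes [210, 1].
2 cycles on 211: each ℓ→(−1)^(ℓ−1), product (−1)^209 = -1.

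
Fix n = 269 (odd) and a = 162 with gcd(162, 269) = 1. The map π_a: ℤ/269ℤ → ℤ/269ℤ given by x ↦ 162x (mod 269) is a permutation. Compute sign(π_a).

Orbit of 209 under x↦162x: [209, 233, 86, 213, 74, 152, 145]… (length divides ord_269(162)).
π_162 has 2 disjoint cycles with lengths [268, 1] on {0,…,268}.
2 cycles on 269: each ℓ→(−1)^(ℓ−1), product (−1)^267 = -1.
The Jacobi symbol (162|269) = -1 (Zolotarev) agrees.

-1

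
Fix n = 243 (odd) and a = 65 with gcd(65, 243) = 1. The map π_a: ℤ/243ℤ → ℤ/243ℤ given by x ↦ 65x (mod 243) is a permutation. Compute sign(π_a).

-1

Trace 242: π^k(242) = [242, 178, 149, 208, 155, 112, 233] for k=0..6.
π_65 has 6 disjoint cycles with lengths [162, 54, 18, 6, 2, 1] on {0,…,242}.
6 cycles on 243: each ℓ→(−1)^(ℓ−1), product (−1)^237 = -1.
Via Zolotarev, sign(π_{65}) = (65|243) = -1.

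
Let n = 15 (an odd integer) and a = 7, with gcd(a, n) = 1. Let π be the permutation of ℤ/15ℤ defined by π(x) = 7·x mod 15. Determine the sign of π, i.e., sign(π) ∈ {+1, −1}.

-1

Orbit of 1 under x↦7x: [1, 7, 4, 13]… (length divides ord_15(7)).
Cycle lengths of π_7 on ℤ/15ℤ: [4, 4, 4, 1, 1, 1]; 6 cycles in total.
6 cycles on 15: each ℓ→(−1)^(ℓ−1), product (−1)^9 = -1.
(7|15)_J = -1 (Zolotarev's lemma cross-check).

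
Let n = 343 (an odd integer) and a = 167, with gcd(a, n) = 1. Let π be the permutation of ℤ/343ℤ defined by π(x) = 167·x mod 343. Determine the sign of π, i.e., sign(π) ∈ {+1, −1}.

Orbit of 160 under x↦167x: [160, 309, 153, 169, 97, 78, 335]… (length divides ord_343(167)).
10 cycles of lengths [98, 98, 98, 14, 14, 14, 2, 2, 2, 1].
n − c = 343 − 10 = 333; sign = (−1)^333 = -1.
The Jacobi symbol (167|343) = -1 (Zolotarev) agrees.

-1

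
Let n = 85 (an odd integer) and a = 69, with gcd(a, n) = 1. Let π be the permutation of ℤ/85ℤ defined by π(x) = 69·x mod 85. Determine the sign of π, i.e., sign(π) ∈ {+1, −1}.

+1

Start at x=1: 1 → 69 → 1 (one orbit).
Cycle type of π: 2×34 + 1×17; total 51 cycles.
85 − 51 = 34 transpositions; sign(π) = (−1)^34 = +1.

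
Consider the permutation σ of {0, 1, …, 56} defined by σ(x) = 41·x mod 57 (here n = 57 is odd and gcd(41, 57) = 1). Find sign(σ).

+1

Start at x=29: 29 → 49 → 14 → 4 → 50 → 55 → 32 → … (one orbit).
Cycle type of π: 18×3 + 2 + 1; total 5 cycles.
Σ(ℓ_i−1) = 57−5 = 52; sign = (−1)^52 = +1.
(41|57)_J = +1 (Zolotarev's lemma cross-check).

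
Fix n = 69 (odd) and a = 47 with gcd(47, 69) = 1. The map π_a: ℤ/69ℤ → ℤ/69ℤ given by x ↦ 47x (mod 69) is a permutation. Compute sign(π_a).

Orbit of 1 under x↦47x: [1, 47]… (length divides ord_69(47)).
The orbit structure of x ↦ 47x mod 69: 46 orbits of sizes [2, 2, 2, 2, 2, 2, 2, 2, 2, 2, 2, 2, 2, 2, 2, 2, 2, 2, 2, 2, 2, 2, 2, 1, 1, 1, 1, 1, 1, 1, 1, 1, 1, 1, 1, 1, 1, 1, 1, 1, 1, 1, 1, 1, 1, 1].
n − c = 69 − 46 = 23; sign = (−1)^23 = -1.

-1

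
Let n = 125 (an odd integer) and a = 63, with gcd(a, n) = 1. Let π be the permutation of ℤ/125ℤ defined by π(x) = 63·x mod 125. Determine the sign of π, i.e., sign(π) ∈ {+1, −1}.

-1

Trace 116: π^k(116) = [116, 58, 29, 77, 101, 113, 119] for k=0..6.
Cycle type of π: 100 + 20 + 4 + 1; total 4 cycles.
4 cycles on 125: each ℓ→(−1)^(ℓ−1), product (−1)^121 = -1.
Zolotarev: (63|125) = -1, matching the cycle-count sign.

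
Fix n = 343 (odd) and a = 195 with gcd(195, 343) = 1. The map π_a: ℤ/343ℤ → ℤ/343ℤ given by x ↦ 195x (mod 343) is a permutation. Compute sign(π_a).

Trace 146: π^k(146) = [146, 1, 195, 295, 244, 246, 293] for k=0..6.
Decompose π into cycles: lengths [14, 14, 14, 14, 14, 14, 14, 14, 14, 14, 14, 14, 14, 14, 14, 14, 14, 14, 14, 14, 14, 2, 2, 2, 2, 2, 2, 2, 2, 2, 2, 2, 2, 2, 2, 2, 2, 2, 2, 2, 2, 2, 2, 2, 2, 1] (46 cycles, including the fixed point 0).
With 46 cycles on 343 points, sign = (−1)^{343−46} = -1.
Via Zolotarev, sign(π_{195}) = (195|343) = -1.

-1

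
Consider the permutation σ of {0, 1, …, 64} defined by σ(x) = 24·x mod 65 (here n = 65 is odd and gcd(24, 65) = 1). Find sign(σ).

Start at x=19: 19 → 1 → 24 → 56 → 44 → 16 → 59 → … (one orbit).
Cycle lengths of π_24 on ℤ/65ℤ: [12, 12, 12, 12, 12, 2, 2, 1]; 8 cycles in total.
8 cycles on 65: each ℓ→(−1)^(ℓ−1), product (−1)^57 = -1.
Via Zolotarev, sign(π_{24}) = (24|65) = -1.

-1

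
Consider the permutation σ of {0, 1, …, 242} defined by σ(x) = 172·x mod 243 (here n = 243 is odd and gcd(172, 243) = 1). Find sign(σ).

+1

Start at x=199: 199 → 208 → 55 → 226 → 235 → 82 → 10 → … (one orbit).
π_172 has 27 disjoint cycles with lengths [27, 27, 27, 27, 27, 27, 9, 9, 9, 9, 9, 9, 3, 3, 3, 3, 3, 3, 1, 1, 1, 1, 1, 1, 1, 1, 1] on {0,…,242}.
n − c = 243 − 27 = 216; sign = (−1)^216 = +1.
Check: (172/243) = +1 by Zolotarev.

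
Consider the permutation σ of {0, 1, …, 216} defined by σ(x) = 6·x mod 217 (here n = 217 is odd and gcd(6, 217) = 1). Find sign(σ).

+1

Orbit of 6 under x↦6x: [6, 36, 216, 211, 181, 1]… (length divides ord_217(6)).
39 cycles of lengths [6, 6, 6, 6, 6, 6, 6, 6, 6, 6, 6, 6, 6, 6, 6, 6, 6, 6, 6, 6, 6, 6, 6, 6, 6, 6, 6, 6, 6, 6, 6, 6, 6, 6, 6, 2, 2, 2, 1].
217 − 39 = 178 transpositions; sign(π) = (−1)^178 = +1.
Zolotarev: (6|217) = +1, matching the cycle-count sign.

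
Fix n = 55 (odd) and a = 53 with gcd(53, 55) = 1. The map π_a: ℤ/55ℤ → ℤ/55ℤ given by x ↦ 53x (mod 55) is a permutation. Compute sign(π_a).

-1

Trace 36: π^k(36) = [36, 38, 34, 42, 26, 3, 49] for k=0..6.
Cycle type of π: 20×2 + 5×2 + 4 + 1; total 6 cycles.
6 cycles on 55: each ℓ→(−1)^(ℓ−1), product (−1)^49 = -1.
Zolotarev: (53|55) = -1, matching the cycle-count sign.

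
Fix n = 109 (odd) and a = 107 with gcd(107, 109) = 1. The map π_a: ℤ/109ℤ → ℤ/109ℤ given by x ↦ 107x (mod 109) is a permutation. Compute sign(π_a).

-1

Orbit of 54 under x↦107x: [54, 1, 107, 4, 101, 16, 77]… (length divides ord_109(107)).
Cycle type of π: 36×3 + 1; total 4 cycles.
Σ(ℓ_i−1) = 109−4 = 105; sign = (−1)^105 = -1.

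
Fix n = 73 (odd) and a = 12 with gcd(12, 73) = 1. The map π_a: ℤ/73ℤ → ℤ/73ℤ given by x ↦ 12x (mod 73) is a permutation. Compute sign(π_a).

+1

Start at x=19: 19 → 9 → 35 → 55 → 3 → 36 → 67 → … (one orbit).
Cycle type of π: 36×2 + 1; total 3 cycles.
3 cycles on 73: each ℓ→(−1)^(ℓ−1), product (−1)^70 = +1.
Via Zolotarev, sign(π_{12}) = (12|73) = +1.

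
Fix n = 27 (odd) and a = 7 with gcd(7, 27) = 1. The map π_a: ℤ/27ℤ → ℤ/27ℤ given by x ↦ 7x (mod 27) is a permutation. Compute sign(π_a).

Orbit of 16 under x↦7x: [16, 4, 1, 7, 22, 19, 25]… (length divides ord_27(7)).
Cycle type of π: 9×2 + 3×2 + 1×3; total 7 cycles.
sign(π) = (−1)^{n − #cycles} = (−1)^{27−7} = (−1)^20 = +1.

+1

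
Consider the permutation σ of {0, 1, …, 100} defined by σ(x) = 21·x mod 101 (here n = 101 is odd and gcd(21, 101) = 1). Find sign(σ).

Trace 97: π^k(97) = [97, 17, 54, 23, 79, 43, 95] for k=0..6.
The orbit structure of x ↦ 21x mod 101: 3 orbits of sizes [50, 50, 1].
101 − 3 = 98 transpositions; sign(π) = (−1)^98 = +1.

+1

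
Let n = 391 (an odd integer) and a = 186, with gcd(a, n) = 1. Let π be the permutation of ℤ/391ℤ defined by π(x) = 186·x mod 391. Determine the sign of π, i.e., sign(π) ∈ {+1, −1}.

+1

Orbit of 35 under x↦186x: [35, 254, 324, 50, 307, 16, 239]… (length divides ord_391(186)).
π_186 has 27 disjoint cycles with lengths [22, 22, 22, 22, 22, 22, 22, 22, 22, 22, 22, 22, 22, 22, 22, 22, 11, 11, 2, 2, 2, 2, 2, 2, 2, 2, 1] on {0,…,390}.
n − c = 391 − 27 = 364; sign = (−1)^364 = +1.
(186|391)_J = +1 (Zolotarev's lemma cross-check).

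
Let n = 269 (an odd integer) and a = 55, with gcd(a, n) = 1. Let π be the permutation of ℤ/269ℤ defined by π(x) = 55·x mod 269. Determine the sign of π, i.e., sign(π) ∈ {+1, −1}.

+1

Start at x=249: 249 → 245 → 25 → 30 → 36 → 97 → 224 → … (one orbit).
Cycle type of π: 134×2 + 1; total 3 cycles.
sign(π) = (−1)^{n − #cycles} = (−1)^{269−3} = (−1)^266 = +1.
(55|269)_J = +1 (Zolotarev's lemma cross-check).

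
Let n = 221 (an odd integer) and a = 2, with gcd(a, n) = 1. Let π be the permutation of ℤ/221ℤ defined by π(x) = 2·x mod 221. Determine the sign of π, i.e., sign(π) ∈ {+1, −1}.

-1

Orbit of 4 under x↦2x: [4, 8, 16, 32, 64, 128, 35]… (length divides ord_221(2)).
π_2 has 12 disjoint cycles with lengths [24, 24, 24, 24, 24, 24, 24, 24, 12, 8, 8, 1] on {0,…,220}.
sign(π) = (−1)^{n − #cycles} = (−1)^{221−12} = (−1)^209 = -1.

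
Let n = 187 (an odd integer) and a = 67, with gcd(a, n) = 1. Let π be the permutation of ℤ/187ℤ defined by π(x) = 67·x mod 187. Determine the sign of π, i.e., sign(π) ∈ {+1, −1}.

Trace 67: π^k(67) = [67, 1] for k=0..1.
Cycle lengths of π_67 on ℤ/187ℤ: [2, 2, 2, 2, 2, 2, 2, 2, 2, 2, 2, 2, 2, 2, 2, 2, 2, 2, 2, 2, 2, 2, 2, 2, 2, 2, 2, 2, 2, 2, 2, 2, 2, 2, 2, 2, 2, 2, 2, 2, 2, 2, 2, 2, 2, 2, 2, 2, 2, 2, 2, 2, 2, 2, 2, 2, 2, 2, 2, 2, 2, 2, 2, 2, 2, 2, 2, 2, 2, 2, 2, 2, 2, 2, 2, 2, 2, 2, 2, 2, 2, 2, 2, 2, 2, 2, 2, 2, 1, 1, 1, 1, 1, 1, 1, 1, 1, 1, 1]; 99 cycles in total.
n − c = 187 − 99 = 88; sign = (−1)^88 = +1.

+1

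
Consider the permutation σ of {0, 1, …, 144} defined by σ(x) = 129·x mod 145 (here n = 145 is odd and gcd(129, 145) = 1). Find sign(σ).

+1

Start at x=4: 4 → 81 → 9 → 1 → 129 → 111 → 109 → … (one orbit).
π_129 has 13 disjoint cycles with lengths [14, 14, 14, 14, 14, 14, 14, 14, 14, 14, 2, 2, 1] on {0,…,144}.
Σ(ℓ_i−1) = 145−13 = 132; sign = (−1)^132 = +1.
Via Zolotarev, sign(π_{129}) = (129|145) = +1.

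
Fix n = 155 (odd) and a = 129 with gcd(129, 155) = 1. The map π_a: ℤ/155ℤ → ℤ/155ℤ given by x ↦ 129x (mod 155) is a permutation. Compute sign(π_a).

Trace 94: π^k(94) = [94, 36, 149, 1, 129, 56] for k=0..5.
Decompose π into cycles: lengths [6, 6, 6, 6, 6, 6, 6, 6, 6, 6, 6, 6, 6, 6, 6, 6, 6, 6, 6, 6, 3, 3, 3, 3, 3, 3, 3, 3, 3, 3, 2, 2, 1] (33 cycles, including the fixed point 0).
With 33 cycles on 155 points, sign = (−1)^{155−33} = +1.
The Jacobi symbol (129|155) = +1 (Zolotarev) agrees.

+1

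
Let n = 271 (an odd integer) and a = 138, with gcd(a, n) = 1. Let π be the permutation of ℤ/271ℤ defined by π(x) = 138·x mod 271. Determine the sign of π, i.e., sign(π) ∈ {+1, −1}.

+1

Orbit of 32 under x↦138x: [32, 80, 200, 229, 166, 144, 89]… (length divides ord_271(138)).
π_138 has 3 disjoint cycles with lengths [135, 135, 1] on {0,…,270}.
With 3 cycles on 271 points, sign = (−1)^{271−3} = +1.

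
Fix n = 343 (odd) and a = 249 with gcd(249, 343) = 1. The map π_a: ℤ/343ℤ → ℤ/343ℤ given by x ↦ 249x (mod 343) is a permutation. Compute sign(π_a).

Start at x=338: 338 → 127 → 67 → 219 → 337 → 221 → 149 → … (one orbit).
π_249 has 7 disjoint cycles with lengths [147, 147, 21, 21, 3, 3, 1] on {0,…,342}.
7 cycles on 343: each ℓ→(−1)^(ℓ−1), product (−1)^336 = +1.

+1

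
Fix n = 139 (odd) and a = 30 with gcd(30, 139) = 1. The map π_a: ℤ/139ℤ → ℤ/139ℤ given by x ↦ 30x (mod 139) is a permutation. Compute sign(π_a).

+1

Trace 24: π^k(24) = [24, 25, 55, 121, 16, 63, 83] for k=0..6.
Cycle type of π: 69×2 + 1; total 3 cycles.
139 − 3 = 136 transpositions; sign(π) = (−1)^136 = +1.
Zolotarev: (30|139) = +1, matching the cycle-count sign.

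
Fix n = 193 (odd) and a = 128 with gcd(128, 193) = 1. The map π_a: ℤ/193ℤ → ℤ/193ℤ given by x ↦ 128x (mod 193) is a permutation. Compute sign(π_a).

+1

Start at x=69: 69 → 147 → 95 → 1 → 128 → 172 → 14 → … (one orbit).
Decompose π into cycles: lengths [96, 96, 1] (3 cycles, including the fixed point 0).
3 cycles on 193: each ℓ→(−1)^(ℓ−1), product (−1)^190 = +1.
Via Zolotarev, sign(π_{128}) = (128|193) = +1.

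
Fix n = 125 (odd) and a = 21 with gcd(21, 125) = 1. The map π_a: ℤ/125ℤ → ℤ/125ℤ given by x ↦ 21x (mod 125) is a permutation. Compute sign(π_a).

+1

Orbit of 66 under x↦21x: [66, 11, 106, 101, 121, 41, 111]… (length divides ord_125(21)).
π_21 has 13 disjoint cycles with lengths [25, 25, 25, 25, 5, 5, 5, 5, 1, 1, 1, 1, 1] on {0,…,124}.
Σ(ℓ_i−1) = 125−13 = 112; sign = (−1)^112 = +1.
(21|125)_J = +1 (Zolotarev's lemma cross-check).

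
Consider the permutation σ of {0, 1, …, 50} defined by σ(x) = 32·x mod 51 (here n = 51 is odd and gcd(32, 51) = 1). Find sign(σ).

-1

Orbit of 32 under x↦32x: [32, 4, 26, 16, 2, 13, 8]… (length divides ord_51(32)).
The orbit structure of x ↦ 32x mod 51: 8 orbits of sizes [8, 8, 8, 8, 8, 8, 2, 1].
With 8 cycles on 51 points, sign = (−1)^{51−8} = -1.
Via Zolotarev, sign(π_{32}) = (32|51) = -1.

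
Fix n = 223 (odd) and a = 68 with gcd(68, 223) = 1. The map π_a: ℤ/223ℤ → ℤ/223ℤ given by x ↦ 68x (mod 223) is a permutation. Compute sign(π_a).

+1

Orbit of 28 under x↦68x: [28, 120, 132, 56, 17, 41, 112]… (length divides ord_223(68)).
Cycle type of π: 37×6 + 1; total 7 cycles.
223 − 7 = 216 transpositions; sign(π) = (−1)^216 = +1.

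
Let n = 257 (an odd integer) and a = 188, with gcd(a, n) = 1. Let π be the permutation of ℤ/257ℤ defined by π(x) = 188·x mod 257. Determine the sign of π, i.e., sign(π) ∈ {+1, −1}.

Trace 127: π^k(127) = [127, 232, 183, 223, 33, 36, 86] for k=0..6.
The orbit structure of x ↦ 188x mod 257: 2 orbits of sizes [256, 1].
2 cycles on 257: each ℓ→(−1)^(ℓ−1), product (−1)^255 = -1.
The Jacobi symbol (188|257) = -1 (Zolotarev) agrees.

-1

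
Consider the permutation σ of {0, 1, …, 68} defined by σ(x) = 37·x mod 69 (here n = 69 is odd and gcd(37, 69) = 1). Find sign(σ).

Start at x=4: 4 → 10 → 25 → 28 → 1 → 37 → 58 → … (one orbit).
Cycle type of π: 22×3 + 1×3; total 6 cycles.
n − c = 69 − 6 = 63; sign = (−1)^63 = -1.
Via Zolotarev, sign(π_{37}) = (37|69) = -1.

-1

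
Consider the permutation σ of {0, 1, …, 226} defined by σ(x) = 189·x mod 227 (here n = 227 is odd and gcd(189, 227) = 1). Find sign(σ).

+1

Orbit of 155 under x↦189x: [155, 12, 225, 76, 63, 103, 172]… (length divides ord_227(189)).
Cycle lengths of π_189 on ℤ/227ℤ: [113, 113, 1]; 3 cycles in total.
sign(π) = (−1)^{n − #cycles} = (−1)^{227−3} = (−1)^224 = +1.
Check: (189/227) = +1 by Zolotarev.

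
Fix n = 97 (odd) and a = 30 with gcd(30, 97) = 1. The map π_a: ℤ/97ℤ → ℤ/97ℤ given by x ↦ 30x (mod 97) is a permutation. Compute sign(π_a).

-1

Trace 78: π^k(78) = [78, 12, 69, 33, 20, 18, 55] for k=0..6.
Decompose π into cycles: lengths [32, 32, 32, 1] (4 cycles, including the fixed point 0).
sign(π) = (−1)^{n − #cycles} = (−1)^{97−4} = (−1)^93 = -1.
The Jacobi symbol (30|97) = -1 (Zolotarev) agrees.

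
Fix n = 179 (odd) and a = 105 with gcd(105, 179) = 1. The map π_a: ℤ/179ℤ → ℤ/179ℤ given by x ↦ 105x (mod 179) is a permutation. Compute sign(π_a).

Start at x=51: 51 → 164 → 36 → 21 → 57 → 78 → 135 → … (one orbit).
2 cycles of lengths [178, 1].
179 − 2 = 177 transpositions; sign(π) = (−1)^177 = -1.
Via Zolotarev, sign(π_{105}) = (105|179) = -1.

-1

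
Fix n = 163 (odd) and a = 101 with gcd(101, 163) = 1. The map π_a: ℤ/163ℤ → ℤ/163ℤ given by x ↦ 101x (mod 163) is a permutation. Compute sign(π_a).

-1

Orbit of 96 under x↦101x: [96, 79, 155, 7, 55, 13, 9]… (length divides ord_163(101)).
2 cycles of lengths [162, 1].
With 2 cycles on 163 points, sign = (−1)^{163−2} = -1.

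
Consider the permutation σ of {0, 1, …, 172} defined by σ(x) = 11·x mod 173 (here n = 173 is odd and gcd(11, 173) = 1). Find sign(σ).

Start at x=168: 168 → 118 → 87 → 92 → 147 → 60 → 141 → … (one orbit).
π_11 has 2 disjoint cycles with lengths [172, 1] on {0,…,172}.
173 − 2 = 171 transpositions; sign(π) = (−1)^171 = -1.

-1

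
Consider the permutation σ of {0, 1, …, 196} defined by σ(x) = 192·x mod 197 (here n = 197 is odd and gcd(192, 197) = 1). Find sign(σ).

-1

Orbit of 30 under x↦192x: [30, 47, 159, 190, 35, 22, 87]… (length divides ord_197(192)).
2 cycles of lengths [196, 1].
With 2 cycles on 197 points, sign = (−1)^{197−2} = -1.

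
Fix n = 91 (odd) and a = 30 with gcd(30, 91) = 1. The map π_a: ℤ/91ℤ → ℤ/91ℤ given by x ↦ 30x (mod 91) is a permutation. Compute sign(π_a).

+1

Orbit of 1 under x↦30x: [1, 30, 81, 64, 9, 88]… (length divides ord_91(30)).
The orbit structure of x ↦ 30x mod 91: 17 orbits of sizes [6, 6, 6, 6, 6, 6, 6, 6, 6, 6, 6, 6, 6, 6, 3, 3, 1].
With 17 cycles on 91 points, sign = (−1)^{91−17} = +1.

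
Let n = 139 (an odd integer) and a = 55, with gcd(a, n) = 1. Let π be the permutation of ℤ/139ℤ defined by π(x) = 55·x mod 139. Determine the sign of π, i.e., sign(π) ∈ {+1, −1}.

Trace 45: π^k(45) = [45, 112, 44, 57, 77, 65, 100] for k=0..6.
The orbit structure of x ↦ 55x mod 139: 7 orbits of sizes [23, 23, 23, 23, 23, 23, 1].
With 7 cycles on 139 points, sign = (−1)^{139−7} = +1.
The Jacobi symbol (55|139) = +1 (Zolotarev) agrees.

+1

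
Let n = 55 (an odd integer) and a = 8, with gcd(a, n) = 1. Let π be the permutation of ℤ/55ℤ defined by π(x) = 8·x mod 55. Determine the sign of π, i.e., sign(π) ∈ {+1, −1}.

Trace 26: π^k(26) = [26, 43, 14, 2, 16, 18, 34] for k=0..6.
The orbit structure of x ↦ 8x mod 55: 5 orbits of sizes [20, 20, 10, 4, 1].
n − c = 55 − 5 = 50; sign = (−1)^50 = +1.
(8|55)_J = +1 (Zolotarev's lemma cross-check).

+1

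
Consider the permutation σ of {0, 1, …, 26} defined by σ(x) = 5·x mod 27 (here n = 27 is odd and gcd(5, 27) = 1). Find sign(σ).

-1

Orbit of 20 under x↦5x: [20, 19, 14, 16, 26, 22, 2]… (length divides ord_27(5)).
Decompose π into cycles: lengths [18, 6, 2, 1] (4 cycles, including the fixed point 0).
Σ(ℓ_i−1) = 27−4 = 23; sign = (−1)^23 = -1.
The Jacobi symbol (5|27) = -1 (Zolotarev) agrees.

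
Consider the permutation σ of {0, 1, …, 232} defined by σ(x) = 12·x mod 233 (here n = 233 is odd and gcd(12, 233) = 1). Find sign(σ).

-1

Orbit of 89 under x↦12x: [89, 136, 1, 12, 144, 97, 232]… (length divides ord_233(12)).
π_12 has 30 disjoint cycles with lengths [8, 8, 8, 8, 8, 8, 8, 8, 8, 8, 8, 8, 8, 8, 8, 8, 8, 8, 8, 8, 8, 8, 8, 8, 8, 8, 8, 8, 8, 1] on {0,…,232}.
30 cycles on 233: each ℓ→(−1)^(ℓ−1), product (−1)^203 = -1.
Check: (12/233) = -1 by Zolotarev.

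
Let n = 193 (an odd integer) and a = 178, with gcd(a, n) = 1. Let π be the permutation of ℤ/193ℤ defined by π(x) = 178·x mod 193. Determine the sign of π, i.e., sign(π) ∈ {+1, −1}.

Start at x=104: 104 → 177 → 47 → 67 → 153 → 21 → 71 → … (one orbit).
π_178 has 2 disjoint cycles with lengths [192, 1] on {0,…,192}.
With 2 cycles on 193 points, sign = (−1)^{193−2} = -1.
(178|193)_J = -1 (Zolotarev's lemma cross-check).

-1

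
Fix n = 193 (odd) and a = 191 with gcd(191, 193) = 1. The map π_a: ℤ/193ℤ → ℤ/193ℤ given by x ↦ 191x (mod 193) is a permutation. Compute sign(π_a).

Start at x=98: 98 → 190 → 6 → 181 → 24 → 145 → 96 → … (one orbit).
3 cycles of lengths [96, 96, 1].
n − c = 193 − 3 = 190; sign = (−1)^190 = +1.
The Jacobi symbol (191|193) = +1 (Zolotarev) agrees.

+1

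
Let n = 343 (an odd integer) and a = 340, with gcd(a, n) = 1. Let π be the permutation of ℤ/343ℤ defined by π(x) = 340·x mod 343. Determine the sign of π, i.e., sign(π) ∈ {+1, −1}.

+1

Start at x=211: 211 → 53 → 184 → 134 → 284 → 177 → 155 → … (one orbit).
Decompose π into cycles: lengths [147, 147, 21, 21, 3, 3, 1] (7 cycles, including the fixed point 0).
n − c = 343 − 7 = 336; sign = (−1)^336 = +1.
The Jacobi symbol (340|343) = +1 (Zolotarev) agrees.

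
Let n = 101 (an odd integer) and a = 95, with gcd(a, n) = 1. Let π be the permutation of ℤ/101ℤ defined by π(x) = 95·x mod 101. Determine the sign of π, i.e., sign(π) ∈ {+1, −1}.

Orbit of 95 under x↦95x: [95, 36, 87, 84, 1]… (length divides ord_101(95)).
Cycle lengths of π_95 on ℤ/101ℤ: [5, 5, 5, 5, 5, 5, 5, 5, 5, 5, 5, 5, 5, 5, 5, 5, 5, 5, 5, 5, 1]; 21 cycles in total.
With 21 cycles on 101 points, sign = (−1)^{101−21} = +1.

+1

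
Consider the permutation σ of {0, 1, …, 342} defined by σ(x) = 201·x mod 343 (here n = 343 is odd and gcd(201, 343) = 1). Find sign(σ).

-1

Start at x=258: 258 → 65 → 31 → 57 → 138 → 298 → 216 → … (one orbit).
The orbit structure of x ↦ 201x mod 343: 4 orbits of sizes [294, 42, 6, 1].
343 − 4 = 339 transpositions; sign(π) = (−1)^339 = -1.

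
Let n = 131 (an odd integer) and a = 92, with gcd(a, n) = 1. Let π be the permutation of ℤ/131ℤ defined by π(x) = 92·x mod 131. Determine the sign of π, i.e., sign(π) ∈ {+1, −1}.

Orbit of 113 under x↦92x: [113, 47, 1, 92, 80, 24, 112]… (length divides ord_131(92)).
π_92 has 6 disjoint cycles with lengths [26, 26, 26, 26, 26, 1] on {0,…,130}.
With 6 cycles on 131 points, sign = (−1)^{131−6} = -1.
The Jacobi symbol (92|131) = -1 (Zolotarev) agrees.

-1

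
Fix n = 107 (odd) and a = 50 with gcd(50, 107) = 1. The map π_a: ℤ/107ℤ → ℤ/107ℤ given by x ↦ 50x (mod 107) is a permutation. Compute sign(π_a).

-1

Trace 14: π^k(14) = [14, 58, 11, 15, 1, 50, 39] for k=0..6.
Cycle lengths of π_50 on ℤ/107ℤ: [106, 1]; 2 cycles in total.
sign(π) = (−1)^{n − #cycles} = (−1)^{107−2} = (−1)^105 = -1.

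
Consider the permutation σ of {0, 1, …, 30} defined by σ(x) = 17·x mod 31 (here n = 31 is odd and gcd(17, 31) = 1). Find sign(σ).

-1

Start at x=14: 14 → 21 → 16 → 24 → 5 → 23 → 19 → … (one orbit).
2 cycles of lengths [30, 1].
31 − 2 = 29 transpositions; sign(π) = (−1)^29 = -1.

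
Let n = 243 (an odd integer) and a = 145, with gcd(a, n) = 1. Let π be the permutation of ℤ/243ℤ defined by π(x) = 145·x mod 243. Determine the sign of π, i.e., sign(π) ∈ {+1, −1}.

Start at x=82: 82 → 226 → 208 → 28 → 172 → 154 → 217 → … (one orbit).
The orbit structure of x ↦ 145x mod 243: 27 orbits of sizes [27, 27, 27, 27, 27, 27, 9, 9, 9, 9, 9, 9, 3, 3, 3, 3, 3, 3, 1, 1, 1, 1, 1, 1, 1, 1, 1].
With 27 cycles on 243 points, sign = (−1)^{243−27} = +1.
Check: (145/243) = +1 by Zolotarev.

+1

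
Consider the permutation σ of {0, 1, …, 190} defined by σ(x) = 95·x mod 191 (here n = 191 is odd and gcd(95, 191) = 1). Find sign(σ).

-1

Orbit of 120 under x↦95x: [120, 131, 30, 176, 103, 44, 169]… (length divides ord_191(95)).
2 cycles of lengths [190, 1].
With 2 cycles on 191 points, sign = (−1)^{191−2} = -1.
Via Zolotarev, sign(π_{95}) = (95|191) = -1.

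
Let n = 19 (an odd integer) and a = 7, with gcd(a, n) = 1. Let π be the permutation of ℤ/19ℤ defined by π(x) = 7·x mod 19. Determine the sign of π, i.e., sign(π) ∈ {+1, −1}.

+1

Start at x=7: 7 → 11 → 1 → 7 (one orbit).
π_7 has 7 disjoint cycles with lengths [3, 3, 3, 3, 3, 3, 1] on {0,…,18}.
With 7 cycles on 19 points, sign = (−1)^{19−7} = +1.
Check: (7/19) = +1 by Zolotarev.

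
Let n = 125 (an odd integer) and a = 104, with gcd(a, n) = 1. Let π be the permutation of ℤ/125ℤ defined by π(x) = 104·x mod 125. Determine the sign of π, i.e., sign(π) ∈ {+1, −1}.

Trace 74: π^k(74) = [74, 71, 9, 61, 94, 26, 79] for k=0..6.
7 cycles of lengths [50, 50, 10, 10, 2, 2, 1].
With 7 cycles on 125 points, sign = (−1)^{125−7} = +1.
Zolotarev: (104|125) = +1, matching the cycle-count sign.

+1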